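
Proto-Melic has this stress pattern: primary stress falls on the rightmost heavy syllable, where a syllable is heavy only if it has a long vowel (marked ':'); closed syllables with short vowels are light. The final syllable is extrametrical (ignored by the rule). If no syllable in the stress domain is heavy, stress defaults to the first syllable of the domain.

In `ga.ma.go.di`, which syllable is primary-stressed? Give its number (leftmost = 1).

1

The final syllable (4, di) is extrametrical; the stress domain is syllables 1–3.
Weights: 1 ga L, 2 ma L, 3 go L.
No heavy syllable in the domain; default to the first syllable of the domain = syllable 1.
Primary stress: syllable 1 → ˈga.ma.go.di.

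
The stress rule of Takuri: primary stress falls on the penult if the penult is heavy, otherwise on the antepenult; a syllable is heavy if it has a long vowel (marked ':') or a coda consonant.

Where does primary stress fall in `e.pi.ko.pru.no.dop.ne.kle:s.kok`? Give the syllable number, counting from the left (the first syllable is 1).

8

Weights: 7 ne L, 8 kle:s H, 9 kok H.
The penult (syllable 8, kle:s) is heavy, so it takes stress.
Primary stress: syllable 8 → e.pi.ko.pru.no.dop.ne.ˈkle:s.kok.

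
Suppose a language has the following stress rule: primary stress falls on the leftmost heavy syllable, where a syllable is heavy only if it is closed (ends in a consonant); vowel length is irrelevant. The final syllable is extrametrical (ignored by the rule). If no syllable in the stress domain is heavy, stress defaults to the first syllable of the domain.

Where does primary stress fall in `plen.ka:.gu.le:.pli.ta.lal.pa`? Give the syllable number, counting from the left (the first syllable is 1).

1

The final syllable (8, pa) is extrametrical; the stress domain is syllables 1–7.
Weights: 1 plen H, 2 ka: L, 3 gu L, 4 le: L, 5 pli L, 6 ta L, 7 lal H.
Heavy syllables in the domain: 1, 7. The leftmost is syllable 1 (plen).
Primary stress: syllable 1 → ˈplen.ka:.gu.le:.pli.ta.lal.pa.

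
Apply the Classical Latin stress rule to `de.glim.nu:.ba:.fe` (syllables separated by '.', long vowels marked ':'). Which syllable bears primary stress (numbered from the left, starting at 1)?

Classical Latin: stress the penult if heavy (long vowel or closed), else the antepenult.
Weights: 3 nu: H, 4 ba: H, 5 fe L.
The penult (syllable 4, ba:) is heavy, so it takes stress.
Stress on syllable 4: de.glim.nu:.ˈba:.fe.

4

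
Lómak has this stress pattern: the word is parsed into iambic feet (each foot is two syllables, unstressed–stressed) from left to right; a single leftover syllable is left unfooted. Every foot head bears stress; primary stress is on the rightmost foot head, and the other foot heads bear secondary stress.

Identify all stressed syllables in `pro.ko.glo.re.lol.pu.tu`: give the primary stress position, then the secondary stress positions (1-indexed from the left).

Parse left to right into iambic (σˈσ) feet: (pro.ˈko) (glo.ˈre) (lol.ˈpu) tu. Syllable 7 is left unfooted.
Foot heads (stressed positions): 2, 4, 6.
End Rule Rightmost: primary stress on the rightmost head = syllable 6.
Secondary stress on 2, 4: pro.ˌko.glo.ˌre.lol.ˈpu.tu.

primary 6, secondary 2, 4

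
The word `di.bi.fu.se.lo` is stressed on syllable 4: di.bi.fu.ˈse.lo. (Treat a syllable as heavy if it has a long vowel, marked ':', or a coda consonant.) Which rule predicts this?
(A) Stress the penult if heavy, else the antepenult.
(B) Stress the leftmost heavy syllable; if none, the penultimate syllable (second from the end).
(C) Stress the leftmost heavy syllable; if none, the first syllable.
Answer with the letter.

B

Rule A → syllable 3 (observed: 4).
Rule B → syllable 4 ✓.
Rule C → syllable 1 (observed: 4).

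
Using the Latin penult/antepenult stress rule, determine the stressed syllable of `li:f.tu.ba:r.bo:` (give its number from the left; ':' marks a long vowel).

Classical Latin: stress the penult if heavy (long vowel or closed), else the antepenult.
Weights: 2 tu L, 3 ba:r H, 4 bo: H.
The penult (syllable 3, ba:r) is heavy, so it takes stress.
Stress on syllable 3: li:f.tu.ˈba:r.bo:.

3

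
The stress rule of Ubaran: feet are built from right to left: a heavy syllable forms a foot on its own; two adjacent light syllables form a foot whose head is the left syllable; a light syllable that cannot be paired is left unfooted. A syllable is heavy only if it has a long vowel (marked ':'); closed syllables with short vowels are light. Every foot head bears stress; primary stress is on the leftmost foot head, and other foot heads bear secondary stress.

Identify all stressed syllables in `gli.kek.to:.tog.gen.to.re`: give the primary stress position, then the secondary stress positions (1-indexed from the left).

primary 1, secondary 3, 4, 6

Weights: 1 gli L, 2 kek L, 3 to: H, 4 tog L, 5 gen L, 6 to L, 7 re L.
Parse right to left (heavy = foot alone; LL = one foot; stranded L unfooted): (ˈgli.kek) (ˈto:) (ˈtog.gen) (ˈto.re).
Foot heads: 1, 3, 4, 6.
Primary stress on the leftmost head = syllable 1.
Secondary stress on 3, 4, 6: ˈgli.kek.ˌto:.ˌtog.gen.ˌto.re.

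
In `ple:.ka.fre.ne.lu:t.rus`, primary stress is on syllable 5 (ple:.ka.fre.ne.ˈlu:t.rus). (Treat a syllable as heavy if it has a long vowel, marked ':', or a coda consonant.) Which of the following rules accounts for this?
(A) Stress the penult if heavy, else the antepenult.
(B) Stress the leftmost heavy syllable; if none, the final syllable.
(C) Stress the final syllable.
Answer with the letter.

A

Rule A → syllable 5 ✓.
Rule B → syllable 1 (observed: 5).
Rule C → syllable 6 (observed: 5).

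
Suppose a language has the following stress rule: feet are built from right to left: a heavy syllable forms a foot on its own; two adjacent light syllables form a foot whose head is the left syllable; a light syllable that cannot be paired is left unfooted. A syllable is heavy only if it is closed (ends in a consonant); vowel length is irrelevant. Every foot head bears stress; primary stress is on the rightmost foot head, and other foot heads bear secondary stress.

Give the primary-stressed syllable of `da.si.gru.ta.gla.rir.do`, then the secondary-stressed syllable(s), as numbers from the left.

Weights: 1 da L, 2 si L, 3 gru L, 4 ta L, 5 gla L, 6 rir H, 7 do L.
Parse right to left (heavy = foot alone; LL = one foot; stranded L unfooted): da (ˈsi.gru) (ˈta.gla) (ˈrir) do.
Foot heads: 2, 4, 6.
Primary stress on the rightmost head = syllable 6.
Secondary stress on 2, 4: da.ˌsi.gru.ˌta.gla.ˈrir.do.

primary 6, secondary 2, 4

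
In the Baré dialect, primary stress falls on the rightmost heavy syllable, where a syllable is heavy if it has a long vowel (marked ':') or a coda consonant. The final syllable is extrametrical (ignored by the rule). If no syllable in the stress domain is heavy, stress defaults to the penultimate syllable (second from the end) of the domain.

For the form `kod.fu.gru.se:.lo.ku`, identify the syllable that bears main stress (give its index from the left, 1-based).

The final syllable (6, ku) is extrametrical; the stress domain is syllables 1–5.
Weights: 1 kod H, 2 fu L, 3 gru L, 4 se: H, 5 lo L.
Heavy syllables in the domain: 1, 4. The rightmost is syllable 4 (se:).
Primary stress: syllable 4 → kod.fu.gru.ˈse:.lo.ku.

4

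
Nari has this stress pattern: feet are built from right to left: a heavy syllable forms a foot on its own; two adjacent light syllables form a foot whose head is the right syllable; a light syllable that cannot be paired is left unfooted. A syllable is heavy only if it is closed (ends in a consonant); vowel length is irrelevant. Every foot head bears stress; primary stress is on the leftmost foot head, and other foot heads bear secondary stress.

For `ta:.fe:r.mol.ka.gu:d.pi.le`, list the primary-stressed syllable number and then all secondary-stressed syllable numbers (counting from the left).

primary 2, secondary 3, 5, 7

Weights: 1 ta: L, 2 fe:r H, 3 mol H, 4 ka L, 5 gu:d H, 6 pi L, 7 le L.
Parse right to left (heavy = foot alone; LL = one foot; stranded L unfooted): ta: (ˈfe:r) (ˈmol) ka (ˈgu:d) (pi.ˈle).
Foot heads: 2, 3, 5, 7.
Primary stress on the leftmost head = syllable 2.
Secondary stress on 3, 5, 7: ta:.ˈfe:r.ˌmol.ka.ˌgu:d.pi.ˌle.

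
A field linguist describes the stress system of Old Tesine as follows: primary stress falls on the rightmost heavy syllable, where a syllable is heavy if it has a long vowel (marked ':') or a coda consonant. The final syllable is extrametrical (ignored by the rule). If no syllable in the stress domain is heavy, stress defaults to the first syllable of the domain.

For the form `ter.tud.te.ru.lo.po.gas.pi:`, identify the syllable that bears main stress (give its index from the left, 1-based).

The final syllable (8, pi:) is extrametrical; the stress domain is syllables 1–7.
Weights: 1 ter H, 2 tud H, 3 te L, 4 ru L, 5 lo L, 6 po L, 7 gas H.
Heavy syllables in the domain: 1, 2, 7. The rightmost is syllable 7 (gas).
Primary stress: syllable 7 → ter.tud.te.ru.lo.po.ˈgas.pi:.

7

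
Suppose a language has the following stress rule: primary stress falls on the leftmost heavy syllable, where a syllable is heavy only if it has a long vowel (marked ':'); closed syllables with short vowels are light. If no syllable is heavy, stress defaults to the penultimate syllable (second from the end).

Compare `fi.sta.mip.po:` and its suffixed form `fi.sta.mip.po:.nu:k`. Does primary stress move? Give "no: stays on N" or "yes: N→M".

no: stays on 4

Base `fi.sta.mip.po:` (4 syllables):
  Weights: 1 fi L, 2 sta L, 3 mip L, 4 po: H.
  Heavy syllables in the domain: 4. The leftmost is syllable 4 (po:).
  → primary stress on syllable 4.
Suffixed `fi.sta.mip.po:.nu:k` (5 syllables):
  Weights: 1 fi L, 2 sta L, 3 mip L, 4 po: H, 5 nu:k H.
  Heavy syllables in the domain: 4, 5. The leftmost is syllable 4 (po:).
  → primary stress on syllable 4.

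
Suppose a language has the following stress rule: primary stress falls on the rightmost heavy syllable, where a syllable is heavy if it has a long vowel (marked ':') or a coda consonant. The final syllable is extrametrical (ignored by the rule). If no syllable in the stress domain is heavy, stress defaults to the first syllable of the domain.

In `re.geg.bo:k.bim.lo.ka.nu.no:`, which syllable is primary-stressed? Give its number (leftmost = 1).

The final syllable (8, no:) is extrametrical; the stress domain is syllables 1–7.
Weights: 1 re L, 2 geg H, 3 bo:k H, 4 bim H, 5 lo L, 6 ka L, 7 nu L.
Heavy syllables in the domain: 2, 3, 4. The rightmost is syllable 4 (bim).
Primary stress: syllable 4 → re.geg.bo:k.ˈbim.lo.ka.nu.no:.

4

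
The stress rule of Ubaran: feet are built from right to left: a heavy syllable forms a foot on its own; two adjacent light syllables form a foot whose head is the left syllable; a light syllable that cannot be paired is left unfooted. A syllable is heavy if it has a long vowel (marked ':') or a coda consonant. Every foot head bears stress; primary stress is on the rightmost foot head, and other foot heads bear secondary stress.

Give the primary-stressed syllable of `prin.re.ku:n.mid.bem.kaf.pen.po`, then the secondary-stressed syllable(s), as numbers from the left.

Weights: 1 prin H, 2 re L, 3 ku:n H, 4 mid H, 5 bem H, 6 kaf H, 7 pen H, 8 po L.
Parse right to left (heavy = foot alone; LL = one foot; stranded L unfooted): (ˈprin) re (ˈku:n) (ˈmid) (ˈbem) (ˈkaf) (ˈpen) po.
Foot heads: 1, 3, 4, 5, 6, 7.
Primary stress on the rightmost head = syllable 7.
Secondary stress on 1, 3, 4, 5, 6: ˌprin.re.ˌku:n.ˌmid.ˌbem.ˌkaf.ˈpen.po.

primary 7, secondary 1, 3, 4, 5, 6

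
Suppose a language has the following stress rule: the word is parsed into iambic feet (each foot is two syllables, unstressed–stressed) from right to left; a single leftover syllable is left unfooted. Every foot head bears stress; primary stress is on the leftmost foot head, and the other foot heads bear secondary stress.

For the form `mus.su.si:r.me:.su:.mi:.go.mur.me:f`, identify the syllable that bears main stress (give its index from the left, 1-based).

Parse right to left into iambic (σˈσ) feet: mus (su.ˈsi:r) (me:.ˈsu:) (mi:.ˈgo) (mur.ˈme:f). Syllable 1 is left unfooted.
Foot heads (stressed positions): 3, 5, 7, 9.
End Rule Leftmost: primary stress on the leftmost head = syllable 3.
Primary stress: syllable 3 → mus.su.ˈsi:r.me:.su:.mi:.go.mur.me:f.

3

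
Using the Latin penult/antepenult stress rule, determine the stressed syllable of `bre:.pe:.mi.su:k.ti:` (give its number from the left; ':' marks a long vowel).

Classical Latin: stress the penult if heavy (long vowel or closed), else the antepenult.
Weights: 3 mi L, 4 su:k H, 5 ti: H.
The penult (syllable 4, su:k) is heavy, so it takes stress.
Stress on syllable 4: bre:.pe:.mi.ˈsu:k.ti:.

4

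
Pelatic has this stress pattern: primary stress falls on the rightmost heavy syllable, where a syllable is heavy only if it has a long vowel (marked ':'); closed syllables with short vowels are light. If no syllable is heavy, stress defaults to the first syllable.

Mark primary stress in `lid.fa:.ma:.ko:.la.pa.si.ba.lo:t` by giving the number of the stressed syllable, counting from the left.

Weights: 1 lid L, 2 fa: H, 3 ma: H, 4 ko: H, 5 la L, 6 pa L, 7 si L, 8 ba L, 9 lo:t H.
Heavy syllables in the domain: 2, 3, 4, 9. The rightmost is syllable 9 (lo:t).
Primary stress: syllable 9 → lid.fa:.ma:.ko:.la.pa.si.ba.ˈlo:t.

9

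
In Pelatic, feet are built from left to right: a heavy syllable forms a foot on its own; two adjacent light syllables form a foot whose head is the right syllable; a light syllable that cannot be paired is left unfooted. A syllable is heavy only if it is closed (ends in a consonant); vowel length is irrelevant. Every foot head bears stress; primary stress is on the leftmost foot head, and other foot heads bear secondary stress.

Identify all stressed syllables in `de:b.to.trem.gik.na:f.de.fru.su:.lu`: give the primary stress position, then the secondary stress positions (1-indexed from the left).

Weights: 1 de:b H, 2 to L, 3 trem H, 4 gik H, 5 na:f H, 6 de L, 7 fru L, 8 su: L, 9 lu L.
Parse left to right (heavy = foot alone; LL = one foot; stranded L unfooted): (ˈde:b) to (ˈtrem) (ˈgik) (ˈna:f) (de.ˈfru) (su:.ˈlu).
Foot heads: 1, 3, 4, 5, 7, 9.
Primary stress on the leftmost head = syllable 1.
Secondary stress on 3, 4, 5, 7, 9: ˈde:b.to.ˌtrem.ˌgik.ˌna:f.de.ˌfru.su:.ˌlu.

primary 1, secondary 3, 4, 5, 7, 9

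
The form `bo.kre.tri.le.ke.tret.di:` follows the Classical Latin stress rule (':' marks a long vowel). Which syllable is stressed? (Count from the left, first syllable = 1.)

Classical Latin: stress the penult if heavy (long vowel or closed), else the antepenult.
Weights: 5 ke L, 6 tret H, 7 di: H.
The penult (syllable 6, tret) is heavy, so it takes stress.
Stress on syllable 6: bo.kre.tri.le.ke.ˈtret.di:.

6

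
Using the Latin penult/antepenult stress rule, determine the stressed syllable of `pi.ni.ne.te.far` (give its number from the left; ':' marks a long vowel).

Classical Latin: stress the penult if heavy (long vowel or closed), else the antepenult.
Weights: 3 ne L, 4 te L, 5 far H.
The penult (syllable 4, te) is light, so stress falls on the antepenult (syllable 3, ne).
Stress on syllable 3: pi.ni.ˈne.te.far.

3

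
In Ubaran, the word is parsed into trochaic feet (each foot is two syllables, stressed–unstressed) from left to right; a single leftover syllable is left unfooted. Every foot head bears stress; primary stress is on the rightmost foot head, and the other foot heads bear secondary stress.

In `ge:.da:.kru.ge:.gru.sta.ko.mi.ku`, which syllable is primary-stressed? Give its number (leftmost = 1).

Parse left to right into trochaic (ˈσσ) feet: (ˈge:.da:) (ˈkru.ge:) (ˈgru.sta) (ˈko.mi) ku. Syllable 9 is left unfooted.
Foot heads (stressed positions): 1, 3, 5, 7.
End Rule Rightmost: primary stress on the rightmost head = syllable 7.
Primary stress: syllable 7 → ge:.da:.kru.ge:.gru.sta.ˈko.mi.ku.

7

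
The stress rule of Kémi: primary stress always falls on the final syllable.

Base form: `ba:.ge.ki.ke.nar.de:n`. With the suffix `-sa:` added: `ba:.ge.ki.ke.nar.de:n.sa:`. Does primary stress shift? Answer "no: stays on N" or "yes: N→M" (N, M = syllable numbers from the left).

Base `ba:.ge.ki.ke.nar.de:n` (6 syllables):
  The word has 6 syllables; the final syllable is syllable 6 (de:n).
  → primary stress on syllable 6.
Suffixed `ba:.ge.ki.ke.nar.de:n.sa:` (7 syllables):
  The word has 7 syllables; the final syllable is syllable 7 (sa:).
  → primary stress on syllable 7.

yes: 6→7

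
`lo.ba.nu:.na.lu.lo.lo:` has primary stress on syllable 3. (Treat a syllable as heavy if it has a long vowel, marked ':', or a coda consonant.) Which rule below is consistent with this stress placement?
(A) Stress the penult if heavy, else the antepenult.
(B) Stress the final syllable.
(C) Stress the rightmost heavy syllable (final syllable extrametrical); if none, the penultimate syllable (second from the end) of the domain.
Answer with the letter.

Rule A → syllable 5 (observed: 3).
Rule B → syllable 7 (observed: 3).
Rule C → syllable 3 ✓.

C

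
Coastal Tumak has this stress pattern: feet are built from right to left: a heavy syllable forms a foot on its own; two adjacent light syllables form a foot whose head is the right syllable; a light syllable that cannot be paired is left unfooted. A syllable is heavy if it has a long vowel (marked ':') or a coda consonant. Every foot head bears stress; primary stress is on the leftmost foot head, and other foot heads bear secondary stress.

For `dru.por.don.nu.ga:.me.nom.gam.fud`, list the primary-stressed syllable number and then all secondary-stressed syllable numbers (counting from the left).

Weights: 1 dru L, 2 por H, 3 don H, 4 nu L, 5 ga: H, 6 me L, 7 nom H, 8 gam H, 9 fud H.
Parse right to left (heavy = foot alone; LL = one foot; stranded L unfooted): dru (ˈpor) (ˈdon) nu (ˈga:) me (ˈnom) (ˈgam) (ˈfud).
Foot heads: 2, 3, 5, 7, 8, 9.
Primary stress on the leftmost head = syllable 2.
Secondary stress on 3, 5, 7, 8, 9: dru.ˈpor.ˌdon.nu.ˌga:.me.ˌnom.ˌgam.ˌfud.

primary 2, secondary 3, 5, 7, 8, 9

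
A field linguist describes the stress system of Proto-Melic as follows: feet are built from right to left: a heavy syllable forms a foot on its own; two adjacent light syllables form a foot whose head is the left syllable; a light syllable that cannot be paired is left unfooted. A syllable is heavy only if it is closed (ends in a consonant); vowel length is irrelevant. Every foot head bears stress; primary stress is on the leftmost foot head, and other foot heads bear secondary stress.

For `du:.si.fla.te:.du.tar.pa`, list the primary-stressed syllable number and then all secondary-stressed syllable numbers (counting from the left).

Weights: 1 du: L, 2 si L, 3 fla L, 4 te: L, 5 du L, 6 tar H, 7 pa L.
Parse right to left (heavy = foot alone; LL = one foot; stranded L unfooted): du: (ˈsi.fla) (ˈte:.du) (ˈtar) pa.
Foot heads: 2, 4, 6.
Primary stress on the leftmost head = syllable 2.
Secondary stress on 4, 6: du:.ˈsi.fla.ˌte:.du.ˌtar.pa.

primary 2, secondary 4, 6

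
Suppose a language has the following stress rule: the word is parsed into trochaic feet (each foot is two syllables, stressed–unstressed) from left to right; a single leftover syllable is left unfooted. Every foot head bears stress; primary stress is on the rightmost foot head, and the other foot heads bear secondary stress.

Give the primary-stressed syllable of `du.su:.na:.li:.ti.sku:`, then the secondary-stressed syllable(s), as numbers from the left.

Parse left to right into trochaic (ˈσσ) feet: (ˈdu.su:) (ˈna:.li:) (ˈti.sku:).
Foot heads (stressed positions): 1, 3, 5.
End Rule Rightmost: primary stress on the rightmost head = syllable 5.
Secondary stress on 1, 3: ˌdu.su:.ˌna:.li:.ˈti.sku:.

primary 5, secondary 1, 3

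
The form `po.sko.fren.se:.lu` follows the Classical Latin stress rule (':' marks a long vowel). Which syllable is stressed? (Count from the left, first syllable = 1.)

Classical Latin: stress the penult if heavy (long vowel or closed), else the antepenult.
Weights: 3 fren H, 4 se: H, 5 lu L.
The penult (syllable 4, se:) is heavy, so it takes stress.
Stress on syllable 4: po.sko.fren.ˈse:.lu.

4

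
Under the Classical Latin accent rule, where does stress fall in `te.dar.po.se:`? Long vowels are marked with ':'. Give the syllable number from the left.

2

Classical Latin: stress the penult if heavy (long vowel or closed), else the antepenult.
Weights: 2 dar H, 3 po L, 4 se: H.
The penult (syllable 3, po) is light, so stress falls on the antepenult (syllable 2, dar).
Stress on syllable 2: te.ˈdar.po.se:.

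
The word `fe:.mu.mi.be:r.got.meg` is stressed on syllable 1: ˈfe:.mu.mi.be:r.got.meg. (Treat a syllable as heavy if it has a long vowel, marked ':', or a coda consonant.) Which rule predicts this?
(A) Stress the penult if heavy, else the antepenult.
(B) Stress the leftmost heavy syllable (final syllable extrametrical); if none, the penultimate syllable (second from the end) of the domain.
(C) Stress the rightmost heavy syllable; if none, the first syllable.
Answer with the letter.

Rule A → syllable 5 (observed: 1).
Rule B → syllable 1 ✓.
Rule C → syllable 6 (observed: 1).

B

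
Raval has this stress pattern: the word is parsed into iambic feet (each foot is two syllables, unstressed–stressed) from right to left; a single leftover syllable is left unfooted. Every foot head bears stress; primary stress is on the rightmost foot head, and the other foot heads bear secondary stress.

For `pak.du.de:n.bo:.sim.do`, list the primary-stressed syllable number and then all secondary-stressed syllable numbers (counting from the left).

primary 6, secondary 2, 4

Parse right to left into iambic (σˈσ) feet: (pak.ˈdu) (de:n.ˈbo:) (sim.ˈdo).
Foot heads (stressed positions): 2, 4, 6.
End Rule Rightmost: primary stress on the rightmost head = syllable 6.
Secondary stress on 2, 4: pak.ˌdu.de:n.ˌbo:.sim.ˈdo.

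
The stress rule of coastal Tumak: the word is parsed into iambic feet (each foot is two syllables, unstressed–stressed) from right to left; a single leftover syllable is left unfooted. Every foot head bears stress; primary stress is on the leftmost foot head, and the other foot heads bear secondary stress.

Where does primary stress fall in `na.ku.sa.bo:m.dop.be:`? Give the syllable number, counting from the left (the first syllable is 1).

2

Parse right to left into iambic (σˈσ) feet: (na.ˈku) (sa.ˈbo:m) (dop.ˈbe:).
Foot heads (stressed positions): 2, 4, 6.
End Rule Leftmost: primary stress on the leftmost head = syllable 2.
Primary stress: syllable 2 → na.ˈku.sa.bo:m.dop.be:.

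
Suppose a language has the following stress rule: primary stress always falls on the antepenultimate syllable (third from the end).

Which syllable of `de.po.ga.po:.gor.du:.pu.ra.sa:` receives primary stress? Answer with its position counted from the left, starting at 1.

The word has 9 syllables; the antepenultimate syllable (third from the end) is syllable 7 (pu).
Primary stress: syllable 7 → de.po.ga.po:.gor.du:.ˈpu.ra.sa:.

7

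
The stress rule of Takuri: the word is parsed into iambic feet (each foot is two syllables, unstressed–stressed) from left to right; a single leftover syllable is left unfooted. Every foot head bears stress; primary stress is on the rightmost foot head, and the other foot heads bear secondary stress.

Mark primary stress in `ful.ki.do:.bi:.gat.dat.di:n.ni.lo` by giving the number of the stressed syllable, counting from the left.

8

Parse left to right into iambic (σˈσ) feet: (ful.ˈki) (do:.ˈbi:) (gat.ˈdat) (di:n.ˈni) lo. Syllable 9 is left unfooted.
Foot heads (stressed positions): 2, 4, 6, 8.
End Rule Rightmost: primary stress on the rightmost head = syllable 8.
Primary stress: syllable 8 → ful.ki.do:.bi:.gat.dat.di:n.ˈni.lo.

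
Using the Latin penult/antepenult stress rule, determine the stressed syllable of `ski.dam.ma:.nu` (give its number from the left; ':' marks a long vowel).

Classical Latin: stress the penult if heavy (long vowel or closed), else the antepenult.
Weights: 2 dam H, 3 ma: H, 4 nu L.
The penult (syllable 3, ma:) is heavy, so it takes stress.
Stress on syllable 3: ski.dam.ˈma:.nu.

3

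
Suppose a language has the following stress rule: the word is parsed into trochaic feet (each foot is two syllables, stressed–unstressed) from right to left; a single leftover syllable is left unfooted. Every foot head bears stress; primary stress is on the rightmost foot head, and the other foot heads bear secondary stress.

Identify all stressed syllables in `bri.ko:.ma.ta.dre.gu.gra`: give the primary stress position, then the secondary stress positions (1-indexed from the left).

primary 6, secondary 2, 4

Parse right to left into trochaic (ˈσσ) feet: bri (ˈko:.ma) (ˈta.dre) (ˈgu.gra). Syllable 1 is left unfooted.
Foot heads (stressed positions): 2, 4, 6.
End Rule Rightmost: primary stress on the rightmost head = syllable 6.
Secondary stress on 2, 4: bri.ˌko:.ma.ˌta.dre.ˈgu.gra.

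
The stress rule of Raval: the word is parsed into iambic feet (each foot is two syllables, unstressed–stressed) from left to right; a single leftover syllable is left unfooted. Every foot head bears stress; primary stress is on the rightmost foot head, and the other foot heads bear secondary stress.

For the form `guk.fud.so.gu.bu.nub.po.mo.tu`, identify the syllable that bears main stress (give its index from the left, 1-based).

8

Parse left to right into iambic (σˈσ) feet: (guk.ˈfud) (so.ˈgu) (bu.ˈnub) (po.ˈmo) tu. Syllable 9 is left unfooted.
Foot heads (stressed positions): 2, 4, 6, 8.
End Rule Rightmost: primary stress on the rightmost head = syllable 8.
Primary stress: syllable 8 → guk.fud.so.gu.bu.nub.po.ˈmo.tu.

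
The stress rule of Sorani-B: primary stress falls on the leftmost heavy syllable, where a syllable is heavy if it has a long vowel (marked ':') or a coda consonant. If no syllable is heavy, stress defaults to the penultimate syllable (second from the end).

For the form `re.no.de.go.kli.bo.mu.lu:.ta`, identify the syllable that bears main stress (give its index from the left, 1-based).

8

Weights: 1 re L, 2 no L, 3 de L, 4 go L, 5 kli L, 6 bo L, 7 mu L, 8 lu: H, 9 ta L.
Heavy syllables in the domain: 8. The leftmost is syllable 8 (lu:).
Primary stress: syllable 8 → re.no.de.go.kli.bo.mu.ˈlu:.ta.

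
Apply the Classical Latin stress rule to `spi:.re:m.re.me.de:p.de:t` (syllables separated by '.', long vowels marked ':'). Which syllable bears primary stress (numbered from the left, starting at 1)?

5

Classical Latin: stress the penult if heavy (long vowel or closed), else the antepenult.
Weights: 4 me L, 5 de:p H, 6 de:t H.
The penult (syllable 5, de:p) is heavy, so it takes stress.
Stress on syllable 5: spi:.re:m.re.me.ˈde:p.de:t.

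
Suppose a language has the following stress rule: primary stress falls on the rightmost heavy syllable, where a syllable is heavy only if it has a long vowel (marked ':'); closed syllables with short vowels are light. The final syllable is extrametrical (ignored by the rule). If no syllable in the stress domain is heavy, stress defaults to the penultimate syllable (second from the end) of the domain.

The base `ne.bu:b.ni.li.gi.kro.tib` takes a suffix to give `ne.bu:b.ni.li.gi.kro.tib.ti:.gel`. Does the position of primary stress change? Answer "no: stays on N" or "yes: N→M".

yes: 2→8

Base `ne.bu:b.ni.li.gi.kro.tib` (7 syllables):
  The final syllable (7, tib) is extrametrical; the stress domain is syllables 1–6.
  Weights: 1 ne L, 2 bu:b H, 3 ni L, 4 li L, 5 gi L, 6 kro L.
  Heavy syllables in the domain: 2. The rightmost is syllable 2 (bu:b).
  → primary stress on syllable 2.
Suffixed `ne.bu:b.ni.li.gi.kro.tib.ti:.gel` (9 syllables):
  The final syllable (9, gel) is extrametrical; the stress domain is syllables 1–8.
  Weights: 1 ne L, 2 bu:b H, 3 ni L, 4 li L, 5 gi L, 6 kro L, 7 tib L, 8 ti: H.
  Heavy syllables in the domain: 2, 8. The rightmost is syllable 8 (ti:).
  → primary stress on syllable 8.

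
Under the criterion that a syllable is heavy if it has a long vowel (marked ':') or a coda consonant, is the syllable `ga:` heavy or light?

`ga:`: long vowel, open (no coda). Long vowel → heavy.

heavy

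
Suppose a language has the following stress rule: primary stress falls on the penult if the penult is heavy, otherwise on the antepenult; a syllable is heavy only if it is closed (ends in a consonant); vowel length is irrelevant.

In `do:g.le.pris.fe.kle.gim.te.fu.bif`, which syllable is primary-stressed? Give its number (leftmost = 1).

7

Weights: 7 te L, 8 fu L, 9 bif H.
The penult (syllable 8, fu) is light, so stress falls on the antepenult (syllable 7, te).
Primary stress: syllable 7 → do:g.le.pris.fe.kle.gim.ˈte.fu.bif.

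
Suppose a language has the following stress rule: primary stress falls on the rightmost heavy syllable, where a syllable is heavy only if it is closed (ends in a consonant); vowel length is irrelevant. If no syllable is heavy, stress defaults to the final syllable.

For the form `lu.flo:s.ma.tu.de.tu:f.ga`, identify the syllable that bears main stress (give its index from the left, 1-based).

Weights: 1 lu L, 2 flo:s H, 3 ma L, 4 tu L, 5 de L, 6 tu:f H, 7 ga L.
Heavy syllables in the domain: 2, 6. The rightmost is syllable 6 (tu:f).
Primary stress: syllable 6 → lu.flo:s.ma.tu.de.ˈtu:f.ga.

6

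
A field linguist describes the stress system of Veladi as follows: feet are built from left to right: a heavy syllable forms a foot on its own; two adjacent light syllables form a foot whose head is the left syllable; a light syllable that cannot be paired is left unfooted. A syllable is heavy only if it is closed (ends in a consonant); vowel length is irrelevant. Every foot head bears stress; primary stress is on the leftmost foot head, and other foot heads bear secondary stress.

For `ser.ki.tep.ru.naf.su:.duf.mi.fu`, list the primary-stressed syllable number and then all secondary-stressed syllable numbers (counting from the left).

primary 1, secondary 3, 5, 7, 8

Weights: 1 ser H, 2 ki L, 3 tep H, 4 ru L, 5 naf H, 6 su: L, 7 duf H, 8 mi L, 9 fu L.
Parse left to right (heavy = foot alone; LL = one foot; stranded L unfooted): (ˈser) ki (ˈtep) ru (ˈnaf) su: (ˈduf) (ˈmi.fu).
Foot heads: 1, 3, 5, 7, 8.
Primary stress on the leftmost head = syllable 1.
Secondary stress on 3, 5, 7, 8: ˈser.ki.ˌtep.ru.ˌnaf.su:.ˌduf.ˌmi.fu.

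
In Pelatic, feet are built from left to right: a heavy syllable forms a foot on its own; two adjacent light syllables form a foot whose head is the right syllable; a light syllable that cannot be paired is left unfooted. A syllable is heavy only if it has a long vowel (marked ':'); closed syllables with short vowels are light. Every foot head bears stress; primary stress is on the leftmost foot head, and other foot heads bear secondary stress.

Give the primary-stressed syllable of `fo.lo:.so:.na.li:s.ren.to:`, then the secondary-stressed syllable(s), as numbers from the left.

primary 2, secondary 3, 5, 7

Weights: 1 fo L, 2 lo: H, 3 so: H, 4 na L, 5 li:s H, 6 ren L, 7 to: H.
Parse left to right (heavy = foot alone; LL = one foot; stranded L unfooted): fo (ˈlo:) (ˈso:) na (ˈli:s) ren (ˈto:).
Foot heads: 2, 3, 5, 7.
Primary stress on the leftmost head = syllable 2.
Secondary stress on 3, 5, 7: fo.ˈlo:.ˌso:.na.ˌli:s.ren.ˌto:.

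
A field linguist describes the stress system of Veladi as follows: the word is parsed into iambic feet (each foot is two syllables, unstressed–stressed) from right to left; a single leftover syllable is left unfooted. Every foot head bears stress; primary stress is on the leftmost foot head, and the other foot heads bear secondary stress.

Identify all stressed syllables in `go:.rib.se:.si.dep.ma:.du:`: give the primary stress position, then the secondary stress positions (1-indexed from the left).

primary 3, secondary 5, 7

Parse right to left into iambic (σˈσ) feet: go: (rib.ˈse:) (si.ˈdep) (ma:.ˈdu:). Syllable 1 is left unfooted.
Foot heads (stressed positions): 3, 5, 7.
End Rule Leftmost: primary stress on the leftmost head = syllable 3.
Secondary stress on 5, 7: go:.rib.ˈse:.si.ˌdep.ma:.ˌdu:.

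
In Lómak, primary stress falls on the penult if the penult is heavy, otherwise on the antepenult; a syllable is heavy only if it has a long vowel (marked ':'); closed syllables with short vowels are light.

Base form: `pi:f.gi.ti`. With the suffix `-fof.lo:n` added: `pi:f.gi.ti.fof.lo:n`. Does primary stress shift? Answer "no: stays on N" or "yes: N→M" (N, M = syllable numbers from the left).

Base `pi:f.gi.ti` (3 syllables):
  Weights: 1 pi:f H, 2 gi L, 3 ti L.
  The penult (syllable 2, gi) is light, so stress falls on the antepenult (syllable 1, pi:f).
  → primary stress on syllable 1.
Suffixed `pi:f.gi.ti.fof.lo:n` (5 syllables):
  Weights: 3 ti L, 4 fof L, 5 lo:n H.
  The penult (syllable 4, fof) is light, so stress falls on the antepenult (syllable 3, ti).
  → primary stress on syllable 3.

yes: 1→3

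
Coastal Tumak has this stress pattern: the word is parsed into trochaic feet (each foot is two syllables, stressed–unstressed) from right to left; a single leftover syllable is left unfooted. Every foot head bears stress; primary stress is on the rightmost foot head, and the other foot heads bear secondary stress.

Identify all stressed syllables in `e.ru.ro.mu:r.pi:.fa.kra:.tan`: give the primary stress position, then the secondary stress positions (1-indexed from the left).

Parse right to left into trochaic (ˈσσ) feet: (ˈe.ru) (ˈro.mu:r) (ˈpi:.fa) (ˈkra:.tan).
Foot heads (stressed positions): 1, 3, 5, 7.
End Rule Rightmost: primary stress on the rightmost head = syllable 7.
Secondary stress on 1, 3, 5: ˌe.ru.ˌro.mu:r.ˌpi:.fa.ˈkra:.tan.

primary 7, secondary 1, 3, 5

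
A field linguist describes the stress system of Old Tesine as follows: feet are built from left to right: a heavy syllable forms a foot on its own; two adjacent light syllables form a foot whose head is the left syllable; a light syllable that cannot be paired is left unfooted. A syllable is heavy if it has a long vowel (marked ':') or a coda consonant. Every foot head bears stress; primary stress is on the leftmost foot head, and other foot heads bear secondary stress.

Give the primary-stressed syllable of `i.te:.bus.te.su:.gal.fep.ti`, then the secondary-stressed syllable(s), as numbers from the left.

Weights: 1 i L, 2 te: H, 3 bus H, 4 te L, 5 su: H, 6 gal H, 7 fep H, 8 ti L.
Parse left to right (heavy = foot alone; LL = one foot; stranded L unfooted): i (ˈte:) (ˈbus) te (ˈsu:) (ˈgal) (ˈfep) ti.
Foot heads: 2, 3, 5, 6, 7.
Primary stress on the leftmost head = syllable 2.
Secondary stress on 3, 5, 6, 7: i.ˈte:.ˌbus.te.ˌsu:.ˌgal.ˌfep.ti.

primary 2, secondary 3, 5, 6, 7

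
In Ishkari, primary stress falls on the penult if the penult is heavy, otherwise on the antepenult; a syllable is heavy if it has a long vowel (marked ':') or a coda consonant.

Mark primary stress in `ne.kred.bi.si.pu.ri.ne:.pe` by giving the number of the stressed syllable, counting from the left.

Weights: 6 ri L, 7 ne: H, 8 pe L.
The penult (syllable 7, ne:) is heavy, so it takes stress.
Primary stress: syllable 7 → ne.kred.bi.si.pu.ri.ˈne:.pe.

7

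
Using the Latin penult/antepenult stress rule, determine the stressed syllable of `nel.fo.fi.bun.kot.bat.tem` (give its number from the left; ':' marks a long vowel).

Classical Latin: stress the penult if heavy (long vowel or closed), else the antepenult.
Weights: 5 kot H, 6 bat H, 7 tem H.
The penult (syllable 6, bat) is heavy, so it takes stress.
Stress on syllable 6: nel.fo.fi.bun.kot.ˈbat.tem.

6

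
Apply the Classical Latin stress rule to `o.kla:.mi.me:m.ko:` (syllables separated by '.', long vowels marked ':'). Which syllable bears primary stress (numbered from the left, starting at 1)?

4

Classical Latin: stress the penult if heavy (long vowel or closed), else the antepenult.
Weights: 3 mi L, 4 me:m H, 5 ko: H.
The penult (syllable 4, me:m) is heavy, so it takes stress.
Stress on syllable 4: o.kla:.mi.ˈme:m.ko:.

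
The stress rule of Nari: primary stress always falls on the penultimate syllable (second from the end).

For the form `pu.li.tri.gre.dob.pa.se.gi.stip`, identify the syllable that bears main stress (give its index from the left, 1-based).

8

The word has 9 syllables; the penultimate syllable (second from the end) is syllable 8 (gi).
Primary stress: syllable 8 → pu.li.tri.gre.dob.pa.se.ˈgi.stip.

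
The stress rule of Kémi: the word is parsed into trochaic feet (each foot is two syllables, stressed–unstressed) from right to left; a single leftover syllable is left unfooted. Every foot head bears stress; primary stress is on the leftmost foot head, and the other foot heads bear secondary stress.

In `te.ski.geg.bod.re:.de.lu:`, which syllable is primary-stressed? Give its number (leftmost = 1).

2

Parse right to left into trochaic (ˈσσ) feet: te (ˈski.geg) (ˈbod.re:) (ˈde.lu:). Syllable 1 is left unfooted.
Foot heads (stressed positions): 2, 4, 6.
End Rule Leftmost: primary stress on the leftmost head = syllable 2.
Primary stress: syllable 2 → te.ˈski.geg.bod.re:.de.lu:.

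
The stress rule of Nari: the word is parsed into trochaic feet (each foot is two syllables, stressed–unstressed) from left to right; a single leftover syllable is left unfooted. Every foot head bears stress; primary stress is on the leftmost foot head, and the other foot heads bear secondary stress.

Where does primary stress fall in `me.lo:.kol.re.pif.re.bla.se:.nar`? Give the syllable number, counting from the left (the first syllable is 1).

1

Parse left to right into trochaic (ˈσσ) feet: (ˈme.lo:) (ˈkol.re) (ˈpif.re) (ˈbla.se:) nar. Syllable 9 is left unfooted.
Foot heads (stressed positions): 1, 3, 5, 7.
End Rule Leftmost: primary stress on the leftmost head = syllable 1.
Primary stress: syllable 1 → ˈme.lo:.kol.re.pif.re.bla.se:.nar.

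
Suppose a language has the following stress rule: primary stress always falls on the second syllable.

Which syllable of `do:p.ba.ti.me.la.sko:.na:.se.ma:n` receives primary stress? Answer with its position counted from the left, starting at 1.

The word has 9 syllables; the second syllable is syllable 2 (ba).
Primary stress: syllable 2 → do:p.ˈba.ti.me.la.sko:.na:.se.ma:n.

2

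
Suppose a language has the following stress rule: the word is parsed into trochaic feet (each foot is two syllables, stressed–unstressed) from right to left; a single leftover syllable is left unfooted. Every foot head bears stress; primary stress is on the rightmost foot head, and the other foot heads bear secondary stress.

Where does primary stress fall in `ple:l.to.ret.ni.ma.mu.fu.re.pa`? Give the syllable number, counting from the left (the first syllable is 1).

8

Parse right to left into trochaic (ˈσσ) feet: ple:l (ˈto.ret) (ˈni.ma) (ˈmu.fu) (ˈre.pa). Syllable 1 is left unfooted.
Foot heads (stressed positions): 2, 4, 6, 8.
End Rule Rightmost: primary stress on the rightmost head = syllable 8.
Primary stress: syllable 8 → ple:l.to.ret.ni.ma.mu.fu.ˈre.pa.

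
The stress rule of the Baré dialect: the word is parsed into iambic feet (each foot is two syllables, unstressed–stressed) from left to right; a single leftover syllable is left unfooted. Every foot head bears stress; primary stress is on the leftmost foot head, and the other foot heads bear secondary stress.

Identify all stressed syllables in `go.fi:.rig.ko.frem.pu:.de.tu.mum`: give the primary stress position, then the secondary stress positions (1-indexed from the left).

Parse left to right into iambic (σˈσ) feet: (go.ˈfi:) (rig.ˈko) (frem.ˈpu:) (de.ˈtu) mum. Syllable 9 is left unfooted.
Foot heads (stressed positions): 2, 4, 6, 8.
End Rule Leftmost: primary stress on the leftmost head = syllable 2.
Secondary stress on 4, 6, 8: go.ˈfi:.rig.ˌko.frem.ˌpu:.de.ˌtu.mum.

primary 2, secondary 4, 6, 8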